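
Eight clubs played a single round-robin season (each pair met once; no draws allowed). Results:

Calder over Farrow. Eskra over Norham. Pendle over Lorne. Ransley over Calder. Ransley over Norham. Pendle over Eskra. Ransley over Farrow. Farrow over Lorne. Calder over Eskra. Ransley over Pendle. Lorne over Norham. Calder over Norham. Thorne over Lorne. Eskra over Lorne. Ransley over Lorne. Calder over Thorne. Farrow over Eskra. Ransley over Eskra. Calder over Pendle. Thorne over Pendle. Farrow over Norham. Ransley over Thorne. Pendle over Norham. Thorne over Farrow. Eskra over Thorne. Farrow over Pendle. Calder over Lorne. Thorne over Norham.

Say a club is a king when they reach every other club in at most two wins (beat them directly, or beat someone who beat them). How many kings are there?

1

Norham cannot reach Lorne, Calder, Pendle, Thorne, Eskra, Farrow, Ransley in two steps.
Lorne cannot reach Calder, Pendle, Thorne, Eskra, Farrow, Ransley in two steps.
Calder cannot reach Ransley in two steps.
Pendle cannot reach Calder, Farrow, Ransley in two steps.
Thorne cannot reach Calder, Ransley in two steps.
Eskra cannot reach Calder, Ransley in two steps.
Farrow cannot reach Calder, Ransley in two steps.
Ransley reaches everyone (king).
Kings: Ransley — 1.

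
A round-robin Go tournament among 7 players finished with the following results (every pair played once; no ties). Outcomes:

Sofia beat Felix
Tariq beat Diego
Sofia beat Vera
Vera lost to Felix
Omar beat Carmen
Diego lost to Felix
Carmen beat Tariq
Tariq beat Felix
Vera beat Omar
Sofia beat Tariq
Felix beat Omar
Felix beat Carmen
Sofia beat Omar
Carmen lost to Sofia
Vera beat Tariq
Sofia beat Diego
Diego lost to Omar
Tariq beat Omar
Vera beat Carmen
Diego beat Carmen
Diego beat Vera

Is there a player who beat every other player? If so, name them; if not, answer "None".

Sofia has 6 wins out of 6 opponents — a perfect record.

Sofia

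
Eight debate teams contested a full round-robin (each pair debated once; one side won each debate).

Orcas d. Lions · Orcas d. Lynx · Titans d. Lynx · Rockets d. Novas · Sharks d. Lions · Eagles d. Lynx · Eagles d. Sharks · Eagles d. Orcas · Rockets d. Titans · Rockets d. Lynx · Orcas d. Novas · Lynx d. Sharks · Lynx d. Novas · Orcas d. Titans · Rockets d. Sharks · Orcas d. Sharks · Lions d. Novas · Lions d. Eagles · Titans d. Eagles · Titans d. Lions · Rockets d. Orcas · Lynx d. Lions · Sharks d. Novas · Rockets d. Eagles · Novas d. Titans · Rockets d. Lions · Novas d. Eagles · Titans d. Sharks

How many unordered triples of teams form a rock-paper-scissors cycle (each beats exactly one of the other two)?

10

Win totals: Rockets 7, Orcas 5, Eagles 3, Novas 2, Titans 4, Lions 2, Sharks 2, Lynx 3.
A team with w wins dominates both others in C(w,2) triples; summing gives 21 + 10 + 3 + 1 + 6 + 1 + 1 + 3 = 46 transitive triples.
Total triples C(8,3) = 56, so cyclic triples = 56 − 46 = 10.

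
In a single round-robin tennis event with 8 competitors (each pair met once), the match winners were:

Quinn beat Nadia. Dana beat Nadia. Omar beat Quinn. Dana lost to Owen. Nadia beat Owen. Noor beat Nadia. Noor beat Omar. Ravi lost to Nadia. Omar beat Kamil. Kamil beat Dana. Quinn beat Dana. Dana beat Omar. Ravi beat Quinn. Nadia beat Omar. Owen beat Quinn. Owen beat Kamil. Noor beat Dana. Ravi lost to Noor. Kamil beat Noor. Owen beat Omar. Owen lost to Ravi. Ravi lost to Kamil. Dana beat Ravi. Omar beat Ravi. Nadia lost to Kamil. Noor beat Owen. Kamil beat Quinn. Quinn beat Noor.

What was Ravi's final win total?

Ravi's results: beat Quinn, Owen; lost to Dana, Noor, Nadia, Kamil, Omar.
That is 2 wins.

2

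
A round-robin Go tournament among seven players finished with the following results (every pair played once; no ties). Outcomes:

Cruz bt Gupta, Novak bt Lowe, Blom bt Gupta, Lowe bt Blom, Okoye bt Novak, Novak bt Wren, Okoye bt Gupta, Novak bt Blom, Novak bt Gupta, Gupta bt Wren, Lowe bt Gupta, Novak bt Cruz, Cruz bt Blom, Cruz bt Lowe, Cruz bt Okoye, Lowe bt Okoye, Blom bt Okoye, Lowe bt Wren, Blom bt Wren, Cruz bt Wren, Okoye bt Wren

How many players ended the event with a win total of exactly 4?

Win totals: Gupta 1, Okoye 3, Blom 3, Lowe 4, Novak 5, Wren 0, Cruz 5.
Exactly 4: Lowe — 1 player.

1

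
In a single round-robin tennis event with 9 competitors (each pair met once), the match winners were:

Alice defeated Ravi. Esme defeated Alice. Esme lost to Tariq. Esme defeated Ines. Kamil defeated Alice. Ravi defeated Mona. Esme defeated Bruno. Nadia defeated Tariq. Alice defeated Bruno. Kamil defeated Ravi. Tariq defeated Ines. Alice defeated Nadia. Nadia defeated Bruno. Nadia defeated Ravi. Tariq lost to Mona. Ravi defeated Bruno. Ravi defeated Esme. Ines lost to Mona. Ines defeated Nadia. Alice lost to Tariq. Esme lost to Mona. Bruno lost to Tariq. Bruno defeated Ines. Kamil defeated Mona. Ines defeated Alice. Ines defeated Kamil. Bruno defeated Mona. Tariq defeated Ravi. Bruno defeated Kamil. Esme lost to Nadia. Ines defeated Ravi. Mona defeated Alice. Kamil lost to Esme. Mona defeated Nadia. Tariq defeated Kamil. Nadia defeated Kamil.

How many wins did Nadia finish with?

5

Nadia's results: beat Kamil, Tariq, Ravi, Bruno, Esme; lost to Alice, Mona, Ines.
That is 5 wins.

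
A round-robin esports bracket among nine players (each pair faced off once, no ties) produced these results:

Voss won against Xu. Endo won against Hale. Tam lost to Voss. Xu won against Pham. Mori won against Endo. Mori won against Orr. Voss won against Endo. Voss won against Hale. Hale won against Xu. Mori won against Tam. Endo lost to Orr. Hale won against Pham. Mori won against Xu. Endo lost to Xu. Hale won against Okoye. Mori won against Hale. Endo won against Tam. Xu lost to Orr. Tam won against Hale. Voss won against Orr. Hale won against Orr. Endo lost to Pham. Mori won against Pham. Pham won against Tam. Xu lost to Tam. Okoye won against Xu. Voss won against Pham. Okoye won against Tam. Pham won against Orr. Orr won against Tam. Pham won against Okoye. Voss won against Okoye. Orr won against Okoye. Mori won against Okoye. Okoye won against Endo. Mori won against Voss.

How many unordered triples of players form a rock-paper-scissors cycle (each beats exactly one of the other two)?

Win totals: Voss 7, Okoye 3, Endo 2, Hale 4, Pham 4, Orr 4, Mori 8, Xu 2, Tam 2.
A player with w wins dominates both others in C(w,2) triples; summing gives 21 + 3 + 1 + 6 + 6 + 6 + 28 + 1 + 1 = 73 transitive triples.
Total triples C(9,3) = 84, so cyclic triples = 84 − 73 = 11.

11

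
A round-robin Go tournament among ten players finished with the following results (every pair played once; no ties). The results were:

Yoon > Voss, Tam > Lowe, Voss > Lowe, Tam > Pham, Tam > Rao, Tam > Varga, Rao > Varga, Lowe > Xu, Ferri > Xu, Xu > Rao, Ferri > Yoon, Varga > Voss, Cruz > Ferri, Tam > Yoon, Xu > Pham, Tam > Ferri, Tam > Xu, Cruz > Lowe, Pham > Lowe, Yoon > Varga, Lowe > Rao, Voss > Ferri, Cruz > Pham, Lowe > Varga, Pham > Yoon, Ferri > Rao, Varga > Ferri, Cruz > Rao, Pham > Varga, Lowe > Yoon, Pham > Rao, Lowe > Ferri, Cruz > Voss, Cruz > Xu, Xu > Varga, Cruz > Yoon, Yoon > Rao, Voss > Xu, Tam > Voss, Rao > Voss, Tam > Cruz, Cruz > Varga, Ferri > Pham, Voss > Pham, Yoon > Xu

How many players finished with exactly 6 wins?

Win totals: Yoon 4, Rao 2, Ferri 4, Tam 9, Voss 4, Lowe 5, Varga 2, Pham 4, Cruz 8, Xu 3.
No player has exactly 6 wins.

0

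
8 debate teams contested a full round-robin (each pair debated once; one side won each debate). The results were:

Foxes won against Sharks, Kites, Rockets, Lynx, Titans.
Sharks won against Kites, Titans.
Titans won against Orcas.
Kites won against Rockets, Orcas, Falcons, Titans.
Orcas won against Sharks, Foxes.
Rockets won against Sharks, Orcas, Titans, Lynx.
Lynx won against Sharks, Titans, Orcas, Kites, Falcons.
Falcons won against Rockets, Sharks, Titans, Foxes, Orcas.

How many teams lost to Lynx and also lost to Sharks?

2

Lynx beat: Sharks, Orcas, Kites, Titans, Falcons.
Sharks beat: Kites, Titans.
Both beat: Kites, Titans — 2.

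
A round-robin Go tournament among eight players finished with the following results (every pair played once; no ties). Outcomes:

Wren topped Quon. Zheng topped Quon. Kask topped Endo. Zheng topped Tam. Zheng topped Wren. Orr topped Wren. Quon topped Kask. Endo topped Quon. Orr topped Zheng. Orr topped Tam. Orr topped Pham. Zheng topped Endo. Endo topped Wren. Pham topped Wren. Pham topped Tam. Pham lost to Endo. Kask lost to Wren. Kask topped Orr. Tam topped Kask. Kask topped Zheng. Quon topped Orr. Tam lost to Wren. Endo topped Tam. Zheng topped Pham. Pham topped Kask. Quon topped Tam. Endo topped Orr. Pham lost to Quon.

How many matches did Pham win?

3

Pham's results: beat Kask, Tam, Wren; lost to Endo, Quon, Zheng, Orr.
That is 3 wins.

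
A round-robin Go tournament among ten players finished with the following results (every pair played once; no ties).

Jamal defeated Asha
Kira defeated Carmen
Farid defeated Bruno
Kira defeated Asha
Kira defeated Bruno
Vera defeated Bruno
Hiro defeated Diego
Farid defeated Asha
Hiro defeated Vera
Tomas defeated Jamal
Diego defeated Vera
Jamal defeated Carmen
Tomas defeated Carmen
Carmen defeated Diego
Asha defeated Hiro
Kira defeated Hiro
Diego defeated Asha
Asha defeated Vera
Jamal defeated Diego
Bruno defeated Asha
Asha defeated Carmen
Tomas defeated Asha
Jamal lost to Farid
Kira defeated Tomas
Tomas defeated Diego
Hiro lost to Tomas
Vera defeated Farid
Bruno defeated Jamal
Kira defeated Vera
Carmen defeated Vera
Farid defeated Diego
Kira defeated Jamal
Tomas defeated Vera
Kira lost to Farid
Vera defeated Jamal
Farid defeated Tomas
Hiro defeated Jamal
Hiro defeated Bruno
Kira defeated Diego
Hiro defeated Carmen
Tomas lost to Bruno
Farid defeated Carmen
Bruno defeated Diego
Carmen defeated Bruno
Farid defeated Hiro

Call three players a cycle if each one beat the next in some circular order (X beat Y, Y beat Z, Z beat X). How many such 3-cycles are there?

Win totals: Tomas 6, Farid 8, Carmen 3, Hiro 5, Jamal 3, Diego 2, Kira 8, Vera 3, Asha 3, Bruno 4.
A player with w wins dominates both others in C(w,2) triples; summing gives 15 + 28 + 3 + 10 + 3 + 1 + 28 + 3 + 3 + 6 = 100 transitive triples.
Total triples C(10,3) = 120, so cyclic triples = 120 − 100 = 20.

20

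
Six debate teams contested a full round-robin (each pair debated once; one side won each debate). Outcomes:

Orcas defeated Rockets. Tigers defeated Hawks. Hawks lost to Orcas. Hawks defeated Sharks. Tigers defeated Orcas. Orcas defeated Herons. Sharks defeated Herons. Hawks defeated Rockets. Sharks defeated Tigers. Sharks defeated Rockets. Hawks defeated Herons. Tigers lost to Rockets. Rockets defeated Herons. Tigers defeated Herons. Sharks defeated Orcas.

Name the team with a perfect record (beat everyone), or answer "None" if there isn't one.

None

Highest win total is Sharks with 4 (out of 5 possible).
Sharks lost to Hawks, so no team went undefeated.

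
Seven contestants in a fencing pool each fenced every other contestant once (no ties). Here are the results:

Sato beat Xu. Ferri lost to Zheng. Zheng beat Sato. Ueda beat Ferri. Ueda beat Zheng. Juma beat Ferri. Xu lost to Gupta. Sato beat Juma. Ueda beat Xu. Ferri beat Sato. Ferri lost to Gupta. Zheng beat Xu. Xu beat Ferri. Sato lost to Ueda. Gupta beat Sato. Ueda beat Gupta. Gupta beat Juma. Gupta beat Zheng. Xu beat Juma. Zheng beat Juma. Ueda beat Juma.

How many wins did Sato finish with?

Sato's results: beat Xu, Juma; lost to Gupta, Ueda, Ferri, Zheng.
That is 2 wins.

2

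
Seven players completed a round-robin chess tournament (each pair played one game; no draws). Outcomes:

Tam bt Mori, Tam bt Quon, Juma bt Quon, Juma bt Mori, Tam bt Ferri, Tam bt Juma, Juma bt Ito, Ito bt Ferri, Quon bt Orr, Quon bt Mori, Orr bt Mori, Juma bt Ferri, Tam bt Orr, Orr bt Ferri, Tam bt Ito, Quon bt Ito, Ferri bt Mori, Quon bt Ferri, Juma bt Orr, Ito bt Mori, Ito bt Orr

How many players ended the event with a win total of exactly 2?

1

Win totals: Ito 3, Quon 4, Juma 5, Ferri 1, Tam 6, Mori 0, Orr 2.
Exactly 2: Orr — 1 player.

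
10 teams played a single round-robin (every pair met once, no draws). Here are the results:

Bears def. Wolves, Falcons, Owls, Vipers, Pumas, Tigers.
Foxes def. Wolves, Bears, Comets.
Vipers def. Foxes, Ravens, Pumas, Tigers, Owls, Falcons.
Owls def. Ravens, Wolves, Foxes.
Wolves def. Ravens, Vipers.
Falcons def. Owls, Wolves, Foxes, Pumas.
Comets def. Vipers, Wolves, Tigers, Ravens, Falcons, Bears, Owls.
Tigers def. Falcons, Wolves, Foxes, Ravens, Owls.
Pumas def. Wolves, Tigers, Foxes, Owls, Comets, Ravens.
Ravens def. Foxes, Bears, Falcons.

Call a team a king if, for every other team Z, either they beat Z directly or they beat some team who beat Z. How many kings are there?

Bears reaches everyone (king).
Owls cannot reach Tigers, Pumas in two steps.
Tigers reaches everyone (king).
Vipers reaches everyone (king).
Foxes reaches everyone (king).
Ravens reaches everyone (king).
Pumas reaches everyone (king).
Falcons reaches everyone (king).
Comets reaches everyone (king).
Wolves cannot reach Comets in two steps.
Kings: Bears, Tigers, Vipers, Foxes, Ravens, Pumas, Falcons, Comets — 8.

8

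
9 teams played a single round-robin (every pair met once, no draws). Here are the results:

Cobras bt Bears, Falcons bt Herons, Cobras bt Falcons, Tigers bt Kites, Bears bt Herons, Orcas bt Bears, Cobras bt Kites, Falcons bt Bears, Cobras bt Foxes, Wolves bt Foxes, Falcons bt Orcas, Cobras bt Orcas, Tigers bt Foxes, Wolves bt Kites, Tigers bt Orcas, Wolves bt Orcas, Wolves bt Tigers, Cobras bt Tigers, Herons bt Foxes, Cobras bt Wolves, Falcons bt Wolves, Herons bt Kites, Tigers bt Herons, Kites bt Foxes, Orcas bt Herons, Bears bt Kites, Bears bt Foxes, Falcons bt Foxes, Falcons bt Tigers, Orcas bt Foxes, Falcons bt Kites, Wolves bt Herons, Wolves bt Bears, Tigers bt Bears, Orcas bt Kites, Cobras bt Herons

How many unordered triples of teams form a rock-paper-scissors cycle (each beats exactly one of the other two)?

0

Win totals: Kites 1, Herons 2, Wolves 6, Tigers 5, Cobras 8, Bears 3, Falcons 7, Orcas 4, Foxes 0.
A team with w wins dominates both others in C(w,2) triples; summing gives 0 + 1 + 15 + 10 + 28 + 3 + 21 + 6 + 0 = 84 transitive triples.
Total triples C(9,3) = 84, so cyclic triples = 84 − 84 = 0.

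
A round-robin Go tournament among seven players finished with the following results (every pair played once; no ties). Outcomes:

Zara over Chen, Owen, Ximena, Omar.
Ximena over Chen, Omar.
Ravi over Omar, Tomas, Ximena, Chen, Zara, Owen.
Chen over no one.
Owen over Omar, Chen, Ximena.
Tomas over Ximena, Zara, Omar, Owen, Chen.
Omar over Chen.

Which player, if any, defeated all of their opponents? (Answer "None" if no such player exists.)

Ravi has 6 wins out of 6 opponents — a perfect record.

Ravi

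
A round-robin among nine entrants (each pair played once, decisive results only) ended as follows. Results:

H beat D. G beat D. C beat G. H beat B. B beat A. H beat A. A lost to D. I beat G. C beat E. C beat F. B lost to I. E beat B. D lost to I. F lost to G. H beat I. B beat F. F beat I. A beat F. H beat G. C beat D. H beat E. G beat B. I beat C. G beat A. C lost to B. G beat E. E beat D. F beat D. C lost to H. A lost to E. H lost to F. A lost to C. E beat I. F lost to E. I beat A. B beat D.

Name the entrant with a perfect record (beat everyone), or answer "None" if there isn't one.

None

Highest win total is H with 7 (out of 8 possible).
H lost to F, so no entrant went undefeated.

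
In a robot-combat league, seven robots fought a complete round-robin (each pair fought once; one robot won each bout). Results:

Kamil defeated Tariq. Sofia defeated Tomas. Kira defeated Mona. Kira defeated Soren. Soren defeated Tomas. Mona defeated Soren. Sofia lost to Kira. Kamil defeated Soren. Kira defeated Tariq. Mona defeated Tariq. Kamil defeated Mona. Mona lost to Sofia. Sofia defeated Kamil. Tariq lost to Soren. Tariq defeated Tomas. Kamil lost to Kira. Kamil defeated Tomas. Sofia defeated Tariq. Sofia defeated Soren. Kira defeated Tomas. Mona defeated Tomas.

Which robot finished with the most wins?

Kira

Win totals: Kira 6, Kamil 4, Tariq 1, Soren 2, Mona 3, Sofia 5, Tomas 0.
Kira leads with 6 wins (next highest: 5).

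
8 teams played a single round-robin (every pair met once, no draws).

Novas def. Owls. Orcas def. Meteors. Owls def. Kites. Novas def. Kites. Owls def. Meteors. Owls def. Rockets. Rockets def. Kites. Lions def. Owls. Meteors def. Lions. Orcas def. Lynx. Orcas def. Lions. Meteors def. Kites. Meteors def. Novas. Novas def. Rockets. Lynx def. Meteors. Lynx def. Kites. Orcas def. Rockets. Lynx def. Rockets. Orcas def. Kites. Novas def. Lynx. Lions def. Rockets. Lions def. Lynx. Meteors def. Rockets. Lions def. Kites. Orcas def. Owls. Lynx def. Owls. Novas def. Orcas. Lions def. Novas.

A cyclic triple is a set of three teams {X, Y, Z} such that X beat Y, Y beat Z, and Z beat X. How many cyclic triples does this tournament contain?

Win totals: Novas 5, Lynx 4, Kites 0, Rockets 1, Meteors 4, Owls 3, Lions 5, Orcas 6.
A team with w wins dominates both others in C(w,2) triples; summing gives 10 + 6 + 0 + 0 + 6 + 3 + 10 + 15 = 50 transitive triples.
Total triples C(8,3) = 56, so cyclic triples = 56 − 50 = 6.

6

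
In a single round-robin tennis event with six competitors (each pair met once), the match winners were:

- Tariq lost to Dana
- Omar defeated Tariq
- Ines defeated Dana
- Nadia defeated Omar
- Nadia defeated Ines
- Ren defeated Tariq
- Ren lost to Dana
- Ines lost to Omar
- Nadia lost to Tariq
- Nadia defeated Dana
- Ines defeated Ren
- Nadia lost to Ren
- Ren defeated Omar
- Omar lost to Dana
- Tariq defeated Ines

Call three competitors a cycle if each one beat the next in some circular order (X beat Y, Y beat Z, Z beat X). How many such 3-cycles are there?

Of the C(6,3) = 20 triples, the cyclic ones are: {Tariq, Dana, Nadia}; {Tariq, Dana, Ines}; {Tariq, Nadia, Omar}; {Tariq, Ren, Ines}; {Dana, Nadia, Ren}; {Dana, Ines, Omar}; {Nadia, Ren, Ines}; {Ren, Ines, Omar}.
That is 8.

8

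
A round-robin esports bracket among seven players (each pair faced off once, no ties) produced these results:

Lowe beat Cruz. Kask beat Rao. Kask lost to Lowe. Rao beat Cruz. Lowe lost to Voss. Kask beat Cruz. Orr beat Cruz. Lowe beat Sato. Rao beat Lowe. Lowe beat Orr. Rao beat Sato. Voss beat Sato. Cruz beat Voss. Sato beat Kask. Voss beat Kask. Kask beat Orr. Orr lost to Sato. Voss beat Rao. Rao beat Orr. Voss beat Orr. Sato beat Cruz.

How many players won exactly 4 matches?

Win totals: Voss 5, Rao 4, Kask 3, Orr 1, Lowe 4, Cruz 1, Sato 3.
Exactly 4: Rao, Lowe — 2 players.

2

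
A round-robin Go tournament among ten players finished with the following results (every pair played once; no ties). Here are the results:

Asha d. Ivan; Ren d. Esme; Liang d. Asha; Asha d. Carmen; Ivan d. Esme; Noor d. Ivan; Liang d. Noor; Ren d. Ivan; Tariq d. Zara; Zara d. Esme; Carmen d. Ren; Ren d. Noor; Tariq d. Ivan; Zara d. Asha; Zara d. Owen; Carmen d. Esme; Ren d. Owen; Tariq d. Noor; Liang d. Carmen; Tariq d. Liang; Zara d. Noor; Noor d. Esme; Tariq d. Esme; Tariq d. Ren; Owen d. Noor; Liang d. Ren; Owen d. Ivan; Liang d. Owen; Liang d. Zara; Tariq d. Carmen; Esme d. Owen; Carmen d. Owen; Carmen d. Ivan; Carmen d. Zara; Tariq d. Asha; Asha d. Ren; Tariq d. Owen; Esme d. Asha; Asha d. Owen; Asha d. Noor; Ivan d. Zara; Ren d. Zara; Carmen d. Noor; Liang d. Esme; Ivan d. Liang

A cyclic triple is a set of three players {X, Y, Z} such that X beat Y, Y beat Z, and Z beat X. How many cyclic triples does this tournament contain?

16

Win totals: Esme 2, Asha 5, Zara 4, Ren 5, Owen 2, Ivan 3, Noor 2, Carmen 6, Tariq 9, Liang 7.
A player with w wins dominates both others in C(w,2) triples; summing gives 1 + 10 + 6 + 10 + 1 + 3 + 1 + 15 + 36 + 21 = 104 transitive triples.
Total triples C(10,3) = 120, so cyclic triples = 120 − 104 = 16.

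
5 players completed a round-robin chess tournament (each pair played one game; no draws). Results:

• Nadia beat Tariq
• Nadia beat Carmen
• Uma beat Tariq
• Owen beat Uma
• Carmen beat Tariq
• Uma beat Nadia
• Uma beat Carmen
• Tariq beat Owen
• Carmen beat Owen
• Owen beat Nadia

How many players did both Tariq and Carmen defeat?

1

Tariq beat: Owen.
Carmen beat: Tariq, Owen.
Both beat: Owen — 1.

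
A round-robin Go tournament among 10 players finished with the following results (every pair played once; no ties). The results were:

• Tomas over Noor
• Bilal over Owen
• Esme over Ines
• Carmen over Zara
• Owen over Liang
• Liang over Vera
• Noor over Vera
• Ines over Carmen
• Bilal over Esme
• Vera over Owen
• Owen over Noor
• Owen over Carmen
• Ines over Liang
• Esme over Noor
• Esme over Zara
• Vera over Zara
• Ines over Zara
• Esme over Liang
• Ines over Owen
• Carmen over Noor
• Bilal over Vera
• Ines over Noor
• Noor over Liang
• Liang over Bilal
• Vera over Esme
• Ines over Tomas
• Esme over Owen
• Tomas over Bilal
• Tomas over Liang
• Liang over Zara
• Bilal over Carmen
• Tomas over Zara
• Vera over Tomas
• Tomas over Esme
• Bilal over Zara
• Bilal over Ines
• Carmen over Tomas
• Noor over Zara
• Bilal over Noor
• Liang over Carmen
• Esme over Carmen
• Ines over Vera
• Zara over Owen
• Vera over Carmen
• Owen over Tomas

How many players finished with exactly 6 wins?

Win totals: Liang 4, Bilal 7, Vera 5, Ines 7, Noor 3, Zara 1, Owen 4, Carmen 3, Tomas 5, Esme 6.
Exactly 6: Esme — 1 player.

1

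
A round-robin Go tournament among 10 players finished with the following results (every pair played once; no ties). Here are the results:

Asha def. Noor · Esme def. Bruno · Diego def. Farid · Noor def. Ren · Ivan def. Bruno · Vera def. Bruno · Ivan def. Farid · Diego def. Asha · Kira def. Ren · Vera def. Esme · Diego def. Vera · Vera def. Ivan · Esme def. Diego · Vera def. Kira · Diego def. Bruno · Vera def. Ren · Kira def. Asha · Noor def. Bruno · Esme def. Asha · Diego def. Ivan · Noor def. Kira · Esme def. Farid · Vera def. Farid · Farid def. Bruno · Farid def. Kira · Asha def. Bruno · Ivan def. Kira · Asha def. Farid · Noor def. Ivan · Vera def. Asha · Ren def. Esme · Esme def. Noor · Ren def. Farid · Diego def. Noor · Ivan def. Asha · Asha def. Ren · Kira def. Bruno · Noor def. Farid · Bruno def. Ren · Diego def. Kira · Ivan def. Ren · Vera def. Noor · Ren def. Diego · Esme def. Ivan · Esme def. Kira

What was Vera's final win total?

8

Vera's results: beat Bruno, Noor, Kira, Ivan, Ren, Asha, Farid, Esme; lost to Diego.
That is 8 wins.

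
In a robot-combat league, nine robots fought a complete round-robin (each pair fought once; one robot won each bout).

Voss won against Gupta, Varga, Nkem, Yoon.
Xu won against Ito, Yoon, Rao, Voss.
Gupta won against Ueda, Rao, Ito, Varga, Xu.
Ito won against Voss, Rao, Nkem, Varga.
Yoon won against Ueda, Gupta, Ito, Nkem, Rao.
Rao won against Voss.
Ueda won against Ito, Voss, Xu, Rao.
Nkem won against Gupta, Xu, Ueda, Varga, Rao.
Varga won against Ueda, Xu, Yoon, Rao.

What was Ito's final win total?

Ito's results: beat Varga, Nkem, Rao, Voss; lost to Yoon, Gupta, Ueda, Xu.
That is 4 wins.

4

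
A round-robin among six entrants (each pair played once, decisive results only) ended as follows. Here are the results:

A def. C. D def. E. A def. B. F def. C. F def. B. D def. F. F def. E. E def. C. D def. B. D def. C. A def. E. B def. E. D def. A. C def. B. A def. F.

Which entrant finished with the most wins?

D

Win totals: A 4, B 1, C 1, D 5, E 1, F 3.
D leads with 5 wins (next highest: 4).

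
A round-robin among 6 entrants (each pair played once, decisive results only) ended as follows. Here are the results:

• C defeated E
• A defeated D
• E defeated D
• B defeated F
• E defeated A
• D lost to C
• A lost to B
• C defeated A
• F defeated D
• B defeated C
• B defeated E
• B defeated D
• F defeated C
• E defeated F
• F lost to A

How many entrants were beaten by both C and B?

3

C beat: A, D, E.
B beat: A, C, D, E, F.
Both beat: A, D, E — 3.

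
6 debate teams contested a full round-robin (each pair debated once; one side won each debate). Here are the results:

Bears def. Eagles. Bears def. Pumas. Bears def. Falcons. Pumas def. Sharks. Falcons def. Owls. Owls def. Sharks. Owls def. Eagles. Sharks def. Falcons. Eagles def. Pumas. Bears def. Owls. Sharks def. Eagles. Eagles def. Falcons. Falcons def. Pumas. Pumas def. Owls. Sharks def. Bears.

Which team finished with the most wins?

Bears

Win totals: Bears 4, Falcons 2, Sharks 3, Pumas 2, Owls 2, Eagles 2.
Bears leads with 4 wins (next highest: 3).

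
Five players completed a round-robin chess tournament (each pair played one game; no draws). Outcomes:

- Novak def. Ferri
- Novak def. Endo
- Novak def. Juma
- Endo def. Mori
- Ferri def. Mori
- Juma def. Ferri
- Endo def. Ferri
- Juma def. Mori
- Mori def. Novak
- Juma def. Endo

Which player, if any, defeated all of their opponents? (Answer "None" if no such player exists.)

Highest win total is Novak with 3 (out of 4 possible).
Novak lost to Mori, so no player went undefeated.

None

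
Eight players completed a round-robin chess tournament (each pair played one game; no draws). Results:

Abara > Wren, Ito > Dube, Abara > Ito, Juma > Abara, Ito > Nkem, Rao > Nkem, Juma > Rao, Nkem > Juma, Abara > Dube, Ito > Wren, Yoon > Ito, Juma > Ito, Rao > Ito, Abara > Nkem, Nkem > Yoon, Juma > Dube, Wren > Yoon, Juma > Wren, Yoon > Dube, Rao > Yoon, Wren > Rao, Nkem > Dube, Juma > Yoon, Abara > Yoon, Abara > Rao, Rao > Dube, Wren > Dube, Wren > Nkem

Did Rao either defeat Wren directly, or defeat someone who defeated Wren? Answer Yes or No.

Rao did not beat Wren directly.
Rao beat Dube, Yoon, Ito, Nkem. Of those, Ito beat Wren.

Yes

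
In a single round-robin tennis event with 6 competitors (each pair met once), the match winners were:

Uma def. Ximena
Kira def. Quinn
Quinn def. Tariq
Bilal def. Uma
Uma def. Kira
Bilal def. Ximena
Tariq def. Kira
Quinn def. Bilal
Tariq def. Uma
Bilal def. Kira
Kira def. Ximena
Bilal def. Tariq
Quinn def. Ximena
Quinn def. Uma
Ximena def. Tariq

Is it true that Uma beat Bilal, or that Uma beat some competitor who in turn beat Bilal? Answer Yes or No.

Uma did not beat Bilal directly.
Uma beat Ximena, Kira, but each of them lost to Bilal. No two-step path.

No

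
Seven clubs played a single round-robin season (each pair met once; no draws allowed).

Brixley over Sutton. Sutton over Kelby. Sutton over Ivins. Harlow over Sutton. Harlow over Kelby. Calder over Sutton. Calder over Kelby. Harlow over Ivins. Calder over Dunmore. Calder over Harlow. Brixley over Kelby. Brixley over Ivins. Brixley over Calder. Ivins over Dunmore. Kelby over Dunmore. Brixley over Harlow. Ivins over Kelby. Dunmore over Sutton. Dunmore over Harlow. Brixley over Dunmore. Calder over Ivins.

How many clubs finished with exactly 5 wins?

1

Win totals: Ivins 2, Brixley 6, Harlow 3, Sutton 2, Calder 5, Kelby 1, Dunmore 2.
Exactly 5: Calder — 1 club.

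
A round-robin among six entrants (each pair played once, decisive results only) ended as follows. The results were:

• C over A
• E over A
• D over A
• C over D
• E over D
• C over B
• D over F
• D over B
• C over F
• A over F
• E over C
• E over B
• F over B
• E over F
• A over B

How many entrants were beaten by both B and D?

0

B beat: no one.
D beat: A, B, F.
No one was beaten by both.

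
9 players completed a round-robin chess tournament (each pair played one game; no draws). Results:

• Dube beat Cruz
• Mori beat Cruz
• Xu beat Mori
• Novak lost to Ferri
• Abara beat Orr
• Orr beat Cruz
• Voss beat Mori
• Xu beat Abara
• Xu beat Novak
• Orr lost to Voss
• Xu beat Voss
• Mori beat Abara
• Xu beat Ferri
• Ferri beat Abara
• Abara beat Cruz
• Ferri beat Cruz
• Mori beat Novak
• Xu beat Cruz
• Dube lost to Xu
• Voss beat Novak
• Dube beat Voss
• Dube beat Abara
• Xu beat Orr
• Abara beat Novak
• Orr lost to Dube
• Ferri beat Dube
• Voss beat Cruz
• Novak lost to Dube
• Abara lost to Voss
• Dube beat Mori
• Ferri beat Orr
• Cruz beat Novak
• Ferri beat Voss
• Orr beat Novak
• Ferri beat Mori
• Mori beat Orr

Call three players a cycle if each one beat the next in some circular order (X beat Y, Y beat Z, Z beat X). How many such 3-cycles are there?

0

Win totals: Orr 2, Xu 8, Abara 3, Cruz 1, Novak 0, Voss 5, Mori 4, Dube 6, Ferri 7.
A player with w wins dominates both others in C(w,2) triples; summing gives 1 + 28 + 3 + 0 + 0 + 10 + 6 + 15 + 21 = 84 transitive triples.
Total triples C(9,3) = 84, so cyclic triples = 84 − 84 = 0.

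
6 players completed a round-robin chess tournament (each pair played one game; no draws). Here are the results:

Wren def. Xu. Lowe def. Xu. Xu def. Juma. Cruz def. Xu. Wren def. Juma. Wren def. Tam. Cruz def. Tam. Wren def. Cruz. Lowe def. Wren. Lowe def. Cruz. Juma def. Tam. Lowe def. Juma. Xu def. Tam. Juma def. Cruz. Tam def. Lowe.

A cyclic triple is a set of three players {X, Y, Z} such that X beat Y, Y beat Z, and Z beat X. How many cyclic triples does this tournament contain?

Of the C(6,3) = 20 triples, the cyclic ones are: {Tam, Xu, Lowe}; {Tam, Wren, Lowe}; {Tam, Cruz, Lowe}; {Tam, Juma, Lowe}; {Xu, Cruz, Juma}.
That is 5.

5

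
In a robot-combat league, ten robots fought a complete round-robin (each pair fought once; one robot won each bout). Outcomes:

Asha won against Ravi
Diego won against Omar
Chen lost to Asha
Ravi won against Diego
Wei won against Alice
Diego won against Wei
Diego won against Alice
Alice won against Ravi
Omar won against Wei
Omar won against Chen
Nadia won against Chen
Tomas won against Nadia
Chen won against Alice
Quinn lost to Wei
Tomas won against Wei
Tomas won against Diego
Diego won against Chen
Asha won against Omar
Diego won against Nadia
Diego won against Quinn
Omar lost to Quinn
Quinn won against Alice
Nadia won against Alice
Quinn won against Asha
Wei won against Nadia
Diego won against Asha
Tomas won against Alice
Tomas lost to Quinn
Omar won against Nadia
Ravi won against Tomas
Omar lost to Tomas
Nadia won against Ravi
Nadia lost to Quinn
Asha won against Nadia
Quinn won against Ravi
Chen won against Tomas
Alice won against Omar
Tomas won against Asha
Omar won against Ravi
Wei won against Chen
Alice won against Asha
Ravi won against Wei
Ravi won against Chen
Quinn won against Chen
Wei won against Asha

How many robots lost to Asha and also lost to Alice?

2

Asha beat: Nadia, Chen, Ravi, Omar.
Alice beat: Asha, Ravi, Omar.
Both beat: Ravi, Omar — 2.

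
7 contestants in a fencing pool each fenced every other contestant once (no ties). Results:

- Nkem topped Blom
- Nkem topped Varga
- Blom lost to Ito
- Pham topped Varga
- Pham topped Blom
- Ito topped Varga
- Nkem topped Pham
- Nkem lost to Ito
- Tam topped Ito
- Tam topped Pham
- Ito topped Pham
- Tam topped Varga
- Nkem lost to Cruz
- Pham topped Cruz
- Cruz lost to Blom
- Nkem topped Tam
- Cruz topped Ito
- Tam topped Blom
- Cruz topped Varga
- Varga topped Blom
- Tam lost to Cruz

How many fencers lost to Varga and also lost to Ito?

Varga beat: Blom.
Ito beat: Pham, Varga, Blom, Nkem.
Both beat: Blom — 1.

1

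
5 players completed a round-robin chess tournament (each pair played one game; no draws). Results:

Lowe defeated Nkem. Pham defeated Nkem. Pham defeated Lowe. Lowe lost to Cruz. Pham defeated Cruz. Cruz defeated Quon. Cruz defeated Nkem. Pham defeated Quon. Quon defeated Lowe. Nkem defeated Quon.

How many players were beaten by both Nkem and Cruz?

1

Nkem beat: Quon.
Cruz beat: Quon, Lowe, Nkem.
Both beat: Quon — 1.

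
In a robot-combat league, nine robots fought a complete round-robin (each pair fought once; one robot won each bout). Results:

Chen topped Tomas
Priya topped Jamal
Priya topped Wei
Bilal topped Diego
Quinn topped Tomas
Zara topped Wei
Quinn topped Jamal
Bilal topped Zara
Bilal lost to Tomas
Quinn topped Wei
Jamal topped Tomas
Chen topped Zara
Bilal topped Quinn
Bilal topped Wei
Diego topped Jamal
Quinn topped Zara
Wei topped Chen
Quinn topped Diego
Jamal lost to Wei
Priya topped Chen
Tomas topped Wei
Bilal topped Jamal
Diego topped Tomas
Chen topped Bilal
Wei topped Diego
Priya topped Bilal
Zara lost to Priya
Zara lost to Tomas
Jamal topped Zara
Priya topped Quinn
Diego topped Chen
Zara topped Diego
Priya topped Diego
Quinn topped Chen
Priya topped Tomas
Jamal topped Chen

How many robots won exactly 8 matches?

1

Win totals: Priya 8, Jamal 3, Tomas 3, Zara 2, Bilal 5, Diego 3, Chen 3, Quinn 6, Wei 3.
Exactly 8: Priya — 1 robot.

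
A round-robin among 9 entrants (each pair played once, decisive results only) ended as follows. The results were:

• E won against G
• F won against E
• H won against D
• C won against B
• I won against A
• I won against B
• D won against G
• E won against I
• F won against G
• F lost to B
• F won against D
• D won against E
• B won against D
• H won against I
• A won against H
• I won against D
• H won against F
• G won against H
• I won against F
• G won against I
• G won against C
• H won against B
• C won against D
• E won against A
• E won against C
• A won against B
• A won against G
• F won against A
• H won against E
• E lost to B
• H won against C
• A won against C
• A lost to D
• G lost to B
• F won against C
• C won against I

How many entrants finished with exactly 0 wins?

Win totals: A 4, B 4, C 3, D 3, E 4, F 5, G 3, H 6, I 4.
No entrant has exactly 0 wins.

0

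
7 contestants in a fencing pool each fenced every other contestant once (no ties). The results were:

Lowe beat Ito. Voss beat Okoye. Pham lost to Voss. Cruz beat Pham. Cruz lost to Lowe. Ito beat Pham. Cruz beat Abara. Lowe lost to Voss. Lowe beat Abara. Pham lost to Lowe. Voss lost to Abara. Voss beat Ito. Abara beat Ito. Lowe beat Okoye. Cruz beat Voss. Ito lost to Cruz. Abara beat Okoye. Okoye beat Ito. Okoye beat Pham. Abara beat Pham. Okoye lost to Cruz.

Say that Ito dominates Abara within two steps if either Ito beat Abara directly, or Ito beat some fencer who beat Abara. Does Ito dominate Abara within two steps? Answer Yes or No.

Ito did not beat Abara directly.
Ito beat Pham, but each of them lost to Abara. No two-step path.

No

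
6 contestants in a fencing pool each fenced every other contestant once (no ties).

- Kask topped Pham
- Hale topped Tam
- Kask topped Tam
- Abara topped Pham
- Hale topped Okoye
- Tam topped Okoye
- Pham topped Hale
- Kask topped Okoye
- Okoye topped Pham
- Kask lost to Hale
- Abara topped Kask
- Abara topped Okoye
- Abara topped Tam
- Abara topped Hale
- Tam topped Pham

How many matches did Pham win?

1

Pham's results: beat Hale; lost to Abara, Okoye, Tam, Kask.
That is 1 win.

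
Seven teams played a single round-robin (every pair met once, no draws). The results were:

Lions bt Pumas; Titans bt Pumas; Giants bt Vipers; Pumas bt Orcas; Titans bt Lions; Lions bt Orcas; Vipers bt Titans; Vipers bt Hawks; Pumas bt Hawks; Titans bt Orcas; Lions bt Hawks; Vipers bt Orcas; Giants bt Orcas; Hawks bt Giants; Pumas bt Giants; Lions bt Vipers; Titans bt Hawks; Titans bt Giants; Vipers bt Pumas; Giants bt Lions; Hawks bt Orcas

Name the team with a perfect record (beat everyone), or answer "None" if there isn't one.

Highest win total is Titans with 5 (out of 6 possible).
Titans lost to Vipers, so no team went undefeated.

None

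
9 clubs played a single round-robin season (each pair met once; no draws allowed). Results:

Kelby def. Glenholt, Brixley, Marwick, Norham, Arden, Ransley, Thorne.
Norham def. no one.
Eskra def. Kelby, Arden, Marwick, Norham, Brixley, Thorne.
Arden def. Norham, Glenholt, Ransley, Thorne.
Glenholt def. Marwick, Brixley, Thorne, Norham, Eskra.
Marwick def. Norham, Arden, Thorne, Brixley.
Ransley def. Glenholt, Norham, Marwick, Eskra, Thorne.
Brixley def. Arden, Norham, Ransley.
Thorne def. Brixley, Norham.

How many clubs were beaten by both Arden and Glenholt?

Arden beat: Thorne, Glenholt, Norham, Ransley.
Glenholt beat: Eskra, Thorne, Brixley, Marwick, Norham.
Both beat: Thorne, Norham — 2.

2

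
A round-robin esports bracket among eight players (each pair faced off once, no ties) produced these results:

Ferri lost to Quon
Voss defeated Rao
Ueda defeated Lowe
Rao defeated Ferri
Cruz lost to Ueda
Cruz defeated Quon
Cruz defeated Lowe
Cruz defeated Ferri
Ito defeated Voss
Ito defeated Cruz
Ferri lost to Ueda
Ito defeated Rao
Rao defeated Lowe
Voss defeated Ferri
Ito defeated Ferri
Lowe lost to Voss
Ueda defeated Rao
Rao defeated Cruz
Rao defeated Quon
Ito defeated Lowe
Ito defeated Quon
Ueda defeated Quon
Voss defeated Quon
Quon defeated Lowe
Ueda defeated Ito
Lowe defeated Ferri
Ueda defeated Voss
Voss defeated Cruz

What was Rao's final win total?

4

Rao's results: beat Quon, Lowe, Cruz, Ferri; lost to Ito, Voss, Ueda.
That is 4 wins.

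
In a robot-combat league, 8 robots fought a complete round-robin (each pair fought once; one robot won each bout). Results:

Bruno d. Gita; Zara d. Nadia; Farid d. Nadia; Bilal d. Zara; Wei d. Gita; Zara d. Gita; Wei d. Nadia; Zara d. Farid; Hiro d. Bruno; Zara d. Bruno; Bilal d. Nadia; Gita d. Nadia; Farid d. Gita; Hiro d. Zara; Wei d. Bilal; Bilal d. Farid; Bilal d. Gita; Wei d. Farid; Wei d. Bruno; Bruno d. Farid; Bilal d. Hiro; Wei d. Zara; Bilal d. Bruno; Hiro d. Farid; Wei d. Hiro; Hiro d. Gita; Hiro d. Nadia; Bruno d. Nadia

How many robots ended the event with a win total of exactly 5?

1

Win totals: Hiro 5, Gita 1, Bilal 6, Farid 2, Wei 7, Bruno 3, Nadia 0, Zara 4.
Exactly 5: Hiro — 1 robot.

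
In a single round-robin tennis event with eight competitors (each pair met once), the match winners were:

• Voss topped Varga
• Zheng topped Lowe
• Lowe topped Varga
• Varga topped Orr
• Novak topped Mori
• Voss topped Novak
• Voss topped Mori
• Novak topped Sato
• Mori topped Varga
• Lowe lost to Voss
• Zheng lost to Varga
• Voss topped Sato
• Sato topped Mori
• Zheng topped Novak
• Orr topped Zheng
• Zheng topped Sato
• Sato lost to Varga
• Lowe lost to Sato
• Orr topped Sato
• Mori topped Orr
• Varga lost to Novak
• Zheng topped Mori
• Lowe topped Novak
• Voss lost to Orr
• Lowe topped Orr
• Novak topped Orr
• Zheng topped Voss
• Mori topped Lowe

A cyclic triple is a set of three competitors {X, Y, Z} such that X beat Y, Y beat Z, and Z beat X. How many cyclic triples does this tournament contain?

Win totals: Mori 3, Varga 3, Zheng 5, Voss 5, Lowe 3, Sato 2, Orr 3, Novak 4.
A competitor with w wins dominates both others in C(w,2) triples; summing gives 3 + 3 + 10 + 10 + 3 + 1 + 3 + 6 = 39 transitive triples.
Total triples C(8,3) = 56, so cyclic triples = 56 − 39 = 17.

17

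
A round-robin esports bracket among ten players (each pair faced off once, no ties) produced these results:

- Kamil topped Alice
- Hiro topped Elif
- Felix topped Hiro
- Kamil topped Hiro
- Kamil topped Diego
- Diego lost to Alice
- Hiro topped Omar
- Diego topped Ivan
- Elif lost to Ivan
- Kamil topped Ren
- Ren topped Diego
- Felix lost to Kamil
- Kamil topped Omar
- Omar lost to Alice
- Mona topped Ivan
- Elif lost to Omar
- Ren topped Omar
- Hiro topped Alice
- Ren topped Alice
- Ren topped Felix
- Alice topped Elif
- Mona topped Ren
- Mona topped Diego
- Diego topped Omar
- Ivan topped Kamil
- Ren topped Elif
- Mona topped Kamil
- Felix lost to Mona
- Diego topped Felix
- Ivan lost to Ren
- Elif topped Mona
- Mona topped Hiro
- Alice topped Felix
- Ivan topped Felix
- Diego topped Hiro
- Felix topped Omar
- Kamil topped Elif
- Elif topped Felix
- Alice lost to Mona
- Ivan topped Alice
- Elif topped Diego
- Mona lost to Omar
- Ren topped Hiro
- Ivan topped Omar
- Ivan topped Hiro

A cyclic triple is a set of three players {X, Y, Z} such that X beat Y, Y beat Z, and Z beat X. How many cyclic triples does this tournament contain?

22

Win totals: Ivan 6, Diego 4, Elif 3, Kamil 7, Hiro 3, Omar 2, Mona 7, Alice 4, Felix 2, Ren 7.
A player with w wins dominates both others in C(w,2) triples; summing gives 15 + 6 + 3 + 21 + 3 + 1 + 21 + 6 + 1 + 21 = 98 transitive triples.
Total triples C(10,3) = 120, so cyclic triples = 120 − 98 = 22.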